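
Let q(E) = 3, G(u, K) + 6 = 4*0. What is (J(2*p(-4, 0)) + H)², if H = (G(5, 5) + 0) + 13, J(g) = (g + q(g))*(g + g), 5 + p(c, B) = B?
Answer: 21609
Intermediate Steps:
G(u, K) = -6 (G(u, K) = -6 + 4*0 = -6 + 0 = -6)
p(c, B) = -5 + B
J(g) = 2*g*(3 + g) (J(g) = (g + 3)*(g + g) = (3 + g)*(2*g) = 2*g*(3 + g))
H = 7 (H = (-6 + 0) + 13 = -6 + 13 = 7)
(J(2*p(-4, 0)) + H)² = (2*(2*(-5 + 0))*(3 + 2*(-5 + 0)) + 7)² = (2*(2*(-5))*(3 + 2*(-5)) + 7)² = (2*(-10)*(3 - 10) + 7)² = (2*(-10)*(-7) + 7)² = (140 + 7)² = 147² = 21609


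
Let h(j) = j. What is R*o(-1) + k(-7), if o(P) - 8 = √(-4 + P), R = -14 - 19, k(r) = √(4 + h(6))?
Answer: -264 + √10 - 33*I*√5 ≈ -260.84 - 73.79*I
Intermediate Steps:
k(r) = √10 (k(r) = √(4 + 6) = √10)
R = -33
o(P) = 8 + √(-4 + P)
R*o(-1) + k(-7) = -33*(8 + √(-4 - 1)) + √10 = -33*(8 + √(-5)) + √10 = -33*(8 + I*√5) + √10 = (-264 - 33*I*√5) + √10 = -264 + √10 - 33*I*√5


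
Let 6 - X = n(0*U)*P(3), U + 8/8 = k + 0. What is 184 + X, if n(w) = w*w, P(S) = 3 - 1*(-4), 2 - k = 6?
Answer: 190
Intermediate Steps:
k = -4 (k = 2 - 1*6 = 2 - 6 = -4)
P(S) = 7 (P(S) = 3 + 4 = 7)
U = -5 (U = -1 + (-4 + 0) = -1 - 4 = -5)
n(w) = w**2
X = 6 (X = 6 - (0*(-5))**2*7 = 6 - 0**2*7 = 6 - 0*7 = 6 - 1*0 = 6 + 0 = 6)
184 + X = 184 + 6 = 190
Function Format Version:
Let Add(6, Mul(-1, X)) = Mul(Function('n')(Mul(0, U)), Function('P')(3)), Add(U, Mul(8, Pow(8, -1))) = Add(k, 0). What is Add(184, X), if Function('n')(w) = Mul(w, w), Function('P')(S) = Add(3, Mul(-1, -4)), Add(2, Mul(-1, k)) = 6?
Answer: 190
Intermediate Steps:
k = -4 (k = Add(2, Mul(-1, 6)) = Add(2, -6) = -4)
Function('P')(S) = 7 (Function('P')(S) = Add(3, 4) = 7)
U = -5 (U = Add(-1, Add(-4, 0)) = Add(-1, -4) = -5)
Function('n')(w) = Pow(w, 2)
X = 6 (X = Add(6, Mul(-1, Mul(Pow(Mul(0, -5), 2), 7))) = Add(6, Mul(-1, Mul(Pow(0, 2), 7))) = Add(6, Mul(-1, Mul(0, 7))) = Add(6, Mul(-1, 0)) = Add(6, 0) = 6)
Add(184, X) = Add(184, 6) = 190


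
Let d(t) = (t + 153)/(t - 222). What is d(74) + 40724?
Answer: 6026925/148 ≈ 40722.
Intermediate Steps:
d(t) = (153 + t)/(-222 + t)
d(74) + 40724 = (153 + 74)/(-222 + 74) + 40724 = 227/(-148) + 40724 = -1/148*227 + 40724 = -227/148 + 40724 = 6026925/148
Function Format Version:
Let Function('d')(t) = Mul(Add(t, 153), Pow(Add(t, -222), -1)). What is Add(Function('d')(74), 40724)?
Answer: Rational(6026925, 148) ≈ 40722.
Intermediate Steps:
Function('d')(t) = Mul(Pow(Add(-222, t), -1), Add(153, t)) (Function('d')(t) = Mul(Add(153, t), Pow(Add(-222, t), -1)) = Mul(Pow(Add(-222, t), -1), Add(153, t)))
Add(Function('d')(74), 40724) = Add(Mul(Pow(Add(-222, 74), -1), Add(153, 74)), 40724) = Add(Mul(Pow(-148, -1), 227), 40724) = Add(Mul(Rational(-1, 148), 227), 40724) = Add(Rational(-227, 148), 40724) = Rational(6026925, 148)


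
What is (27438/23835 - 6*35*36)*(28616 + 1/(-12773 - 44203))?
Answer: -9791527432978661/45267432 ≈ -2.1630e+8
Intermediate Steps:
(27438/23835 - 6*35*36)*(28616 + 1/(-12773 - 44203)) = (27438*(1/23835) - 210*36)*(28616 + 1/(-56976)) = (9146/7945 - 7560)*(28616 - 1/56976) = -60055054/7945*1630425215/56976 = -9791527432978661/45267432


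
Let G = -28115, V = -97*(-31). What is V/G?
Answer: -3007/28115 ≈ -0.10695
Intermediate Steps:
V = 3007
V/G = 3007/(-28115) = 3007*(-1/28115) = -3007/28115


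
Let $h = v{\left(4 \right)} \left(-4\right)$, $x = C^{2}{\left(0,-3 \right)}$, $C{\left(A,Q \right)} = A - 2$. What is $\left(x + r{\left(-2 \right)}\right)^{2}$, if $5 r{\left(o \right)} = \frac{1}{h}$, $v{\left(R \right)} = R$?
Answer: $\frac{101761}{6400} \approx 15.9$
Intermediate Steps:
$C{\left(A,Q \right)} = -2 + A$ ($C{\left(A,Q \right)} = A - 2 = -2 + A$)
$x = 4$ ($x = \left(-2 + 0\right)^{2} = \left(-2\right)^{2} = 4$)
$h = -16$ ($h = 4 \left(-4\right) = -16$)
$r{\left(o \right)} = - \frac{1}{80}$ ($r{\left(o \right)} = \frac{1}{5 \left(-16\right)} = \frac{1}{5} \left(- \frac{1}{16}\right) = - \frac{1}{80}$)
$\left(x + r{\left(-2 \right)}\right)^{2} = \left(4 - \frac{1}{80}\right)^{2} = \left(\frac{319}{80}\right)^{2} = \frac{101761}{6400}$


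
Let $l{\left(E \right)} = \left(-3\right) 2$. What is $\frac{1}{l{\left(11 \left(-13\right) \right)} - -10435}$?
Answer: $\frac{1}{10429} \approx 9.5886 \cdot 10^{-5}$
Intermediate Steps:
$l{\left(E \right)} = -6$
$\frac{1}{l{\left(11 \left(-13\right) \right)} - -10435} = \frac{1}{-6 - -10435} = \frac{1}{-6 + 10435} = \frac{1}{10429}$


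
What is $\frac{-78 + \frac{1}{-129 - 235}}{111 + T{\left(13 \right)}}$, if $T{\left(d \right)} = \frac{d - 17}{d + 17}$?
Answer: $- \frac{425895}{605332} \approx -0.70357$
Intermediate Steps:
$T{\left(d \right)} = \frac{-17 + d}{17 + d}$
$\frac{-78 + \frac{1}{-129 - 235}}{111 + T{\left(13 \right)}} = \frac{-78 + \frac{1}{-129 - 235}}{111 + \frac{-17 + 13}{17 + 13}} = \frac{-78 + \frac{1}{-364}}{111 + \frac{1}{30} \left(-4\right)} = \frac{-78 - \frac{1}{364}}{111 + \frac{1}{30} \left(-4\right)} = - \frac{28393}{364 \left(111 - \frac{2}{15}\right)} = - \frac{28393}{364 \cdot \frac{1663}{15}} = \left(- \frac{28393}{364}\right) \frac{15}{1663} = - \frac{425895}{605332}$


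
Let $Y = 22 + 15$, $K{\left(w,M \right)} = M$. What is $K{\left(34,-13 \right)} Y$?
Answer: $-481$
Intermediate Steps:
$Y = 37$
$K{\left(34,-13 \right)} Y = \left(-13\right) 37 = -481$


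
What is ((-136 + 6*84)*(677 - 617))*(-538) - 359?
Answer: -11879399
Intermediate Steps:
((-136 + 6*84)*(677 - 617))*(-538) - 359 = ((-136 + 504)*60)*(-538) - 359 = (368*60)*(-538) - 359 = 22080*(-538) - 359 = -11879040 - 359 = -11879399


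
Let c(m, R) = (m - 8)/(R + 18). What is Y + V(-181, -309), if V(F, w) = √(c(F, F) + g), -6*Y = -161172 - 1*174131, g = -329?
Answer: 335303/6 + I*√8710394/163 ≈ 55884.0 + 18.106*I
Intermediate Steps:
Y = 335303/6 (Y = -(-161172 - 1*174131)/6 = -(-161172 - 174131)/6 = -⅙*(-335303) = 335303/6 ≈ 55884.)
c(m, R) = (-8 + m)/(18 + R)
V(F, w) = √(-329 + (-8 + F)/(18 + F)) (V(F, w) = √((-8 + F)/(18 + F) - 329) = √(-329 + (-8 + F)/(18 + F)))
Y + V(-181, -309) = 335303/6 + √2*√((-2965 - 164*(-181))/(18 - 181)) = 335303/6 + √2*√((-2965 + 29684)/(-163)) = 335303/6 + √2*√(-1/163*26719) = 335303/6 + √2*√(-26719/163) = 335303/6 + √2*(I*√4355197/163) = 335303/6 + I*√8710394/163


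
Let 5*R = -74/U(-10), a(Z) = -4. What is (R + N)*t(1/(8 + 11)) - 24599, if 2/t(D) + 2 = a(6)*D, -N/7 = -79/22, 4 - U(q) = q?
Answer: -398118109/16170 ≈ -24621.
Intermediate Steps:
U(q) = 4 - q
N = 553/22 (N = -(-553)/22 = -7*(-79/22) = 553/22 ≈ 25.136)
t(D) = 2/(-2 - 4*D)
R = -37/35 (R = (-74/(4 - 1*(-10)))/5 = (-74/(4 + 10))/5 = (-74/14)/5 = (-74*1/14)/5 = (⅕)*(-37/7) = -37/35 ≈ -1.0571)
(R + N)*t(1/(8 + 11)) - 24599 = (-37/35 + 553/22)/(-1 - 2/(8 + 11)) - 24599 = 18541/(770*(-1 - 2/19)) - 24599 = 18541/(770*(-21/19)) - 24599 = (18541/770)*(-19/21) - 24599 = -352279/16170 - 24599 = -398118109/16170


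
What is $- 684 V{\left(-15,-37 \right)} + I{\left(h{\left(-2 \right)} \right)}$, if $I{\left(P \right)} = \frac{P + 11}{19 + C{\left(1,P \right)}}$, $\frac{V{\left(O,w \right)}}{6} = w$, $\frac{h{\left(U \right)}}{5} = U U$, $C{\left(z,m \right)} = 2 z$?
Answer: $\frac{3188839}{21} \approx 1.5185 \cdot 10^{5}$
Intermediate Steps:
$h{\left(U \right)} = 5 U^{2}$ ($h{\left(U \right)} = 5 U U = 5 U^{2}$)
$V{\left(O,w \right)} = 6 w$
$I{\left(P \right)} = \frac{11}{21} + \frac{P}{21}$ ($I{\left(P \right)} = \frac{P + 11}{19 + 2 \cdot 1} = \frac{11 + P}{19 + 2} = \frac{11 + P}{21} = \left(11 + P\right) \frac{1}{21} = \frac{11}{21} + \frac{P}{21}$)
$- 684 V{\left(-15,-37 \right)} + I{\left(h{\left(-2 \right)} \right)} = - 684 \cdot 6 \left(-37\right) + \left(\frac{11}{21} + \frac{5 \left(-2\right)^{2}}{21}\right) = \left(-684\right) \left(-222\right) + \left(\frac{11}{21} + \frac{5 \cdot 4}{21}\right) = 151848 + \left(\frac{11}{21} + \frac{1}{21} \cdot 20\right) = 151848 + \left(\frac{11}{21} + \frac{20}{21}\right) = 151848 + \frac{31}{21} = \frac{3188839}{21}$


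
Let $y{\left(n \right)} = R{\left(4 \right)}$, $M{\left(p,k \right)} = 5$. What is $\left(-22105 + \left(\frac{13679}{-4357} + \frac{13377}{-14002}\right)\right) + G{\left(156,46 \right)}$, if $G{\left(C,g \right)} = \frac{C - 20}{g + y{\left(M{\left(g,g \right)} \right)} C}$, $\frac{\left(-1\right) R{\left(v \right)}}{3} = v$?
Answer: $- \frac{1231461497370773}{55699129882} \approx -22109.0$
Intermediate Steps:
$R{\left(v \right)} = - 3 v$
$y{\left(n \right)} = -12$ ($y{\left(n \right)} = \left(-3\right) 4 = -12$)
$G{\left(C,g \right)} = \frac{-20 + C}{g - 12 C}$ ($G{\left(C,g \right)} = \frac{C - 20}{g - 12 C} = \frac{-20 + C}{g - 12 C}$)
$\left(-22105 + \left(\frac{13679}{-4357} + \frac{13377}{-14002}\right)\right) + G{\left(156,46 \right)} = \left(-22105 + \left(\frac{13679}{-4357} + \frac{13377}{-14002}\right)\right) + \frac{20 - 156}{\left(-1\right) 46 + 12 \cdot 156} = \left(-22105 + \left(13679 \left(- \frac{1}{4357}\right) + 13377 \left(- \frac{1}{14002}\right)\right)\right) + \frac{20 - 156}{-46 + 1872} = \left(-22105 - \frac{249816947}{61006714}\right) + \frac{1}{1826} \left(-136\right) = - \frac{1348803229917}{61006714} - \frac{68}{913} = - \frac{1231461497370773}{55699129882}$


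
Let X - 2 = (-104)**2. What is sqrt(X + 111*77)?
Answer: sqrt(19365) ≈ 139.16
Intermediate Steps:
X = 10818 (X = 2 + (-104)**2 = 2 + 10816 = 10818)
sqrt(X + 111*77) = sqrt(10818 + 111*77) = sqrt(10818 + 8547) = sqrt(19365)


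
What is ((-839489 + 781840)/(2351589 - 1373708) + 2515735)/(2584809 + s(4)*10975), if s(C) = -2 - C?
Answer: 820029799962/821080715293 ≈ 0.99872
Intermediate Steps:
((-839489 + 781840)/(2351589 - 1373708) + 2515735)/(2584809 + s(4)*10975) = ((-839489 + 781840)/(2351589 - 1373708) + 2515735)/(2584809 + (-2 - 1*4)*10975) = (-57649/977881 + 2515735)/(2584809 + (-2 - 4)*10975) = (-57649*1/977881 + 2515735)/(2584809 - 6*10975) = (-57649/977881 + 2515735)/(2584809 - 65850) = (2460089399886/977881)/2518959 = (2460089399886/977881)*(1/2518959) = 820029799962/821080715293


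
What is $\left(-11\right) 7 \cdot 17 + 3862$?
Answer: $2553$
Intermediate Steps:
$\left(-11\right) 7 \cdot 17 + 3862 = \left(-77\right) 17 + 3862 = -1309 + 3862 = 2553$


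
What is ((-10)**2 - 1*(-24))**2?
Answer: 15376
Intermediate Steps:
((-10)**2 - 1*(-24))**2 = (100 + 24)**2 = 124**2 = 15376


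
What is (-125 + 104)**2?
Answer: 441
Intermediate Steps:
(-125 + 104)**2 = (-21)**2 = 441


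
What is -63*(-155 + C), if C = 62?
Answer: 5859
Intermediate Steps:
-63*(-155 + C) = -63*(-155 + 62) = -63*(-93) = 5859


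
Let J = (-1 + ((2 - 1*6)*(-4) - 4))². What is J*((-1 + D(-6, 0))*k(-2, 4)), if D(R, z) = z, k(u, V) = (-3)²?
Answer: -1089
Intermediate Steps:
k(u, V) = 9
J = 121 (J = (-1 + ((2 - 6)*(-4) - 4))² = (-1 + (-4*(-4) - 4))² = (-1 + (16 - 4))² = (-1 + 12)² = 11² = 121)
J*((-1 + D(-6, 0))*k(-2, 4)) = 121*((-1 + 0)*9) = 121*(-1*9) = 121*(-9) = -1089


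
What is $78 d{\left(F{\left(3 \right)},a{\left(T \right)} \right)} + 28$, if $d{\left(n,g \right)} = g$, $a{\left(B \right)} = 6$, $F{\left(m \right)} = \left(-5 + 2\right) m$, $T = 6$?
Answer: $496$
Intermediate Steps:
$F{\left(m \right)} = - 3 m$
$78 d{\left(F{\left(3 \right)},a{\left(T \right)} \right)} + 28 = 78 \cdot 6 + 28 = 468 + 28 = 496$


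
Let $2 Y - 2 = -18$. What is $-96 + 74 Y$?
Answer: $-688$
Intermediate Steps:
$Y = -8$ ($Y = 1 + \frac{1}{2} \left(-18\right) = 1 - 9 = -8$)
$-96 + 74 Y = -96 + 74 \left(-8\right) = -96 - 592 = -688$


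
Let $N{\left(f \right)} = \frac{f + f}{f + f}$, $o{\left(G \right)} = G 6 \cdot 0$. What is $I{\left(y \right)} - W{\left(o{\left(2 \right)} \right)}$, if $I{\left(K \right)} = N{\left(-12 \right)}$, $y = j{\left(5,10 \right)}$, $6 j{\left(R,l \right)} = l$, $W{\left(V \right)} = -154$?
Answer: $155$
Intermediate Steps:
$o{\left(G \right)} = 0$ ($o{\left(G \right)} = 6 G 0 = 0$)
$j{\left(R,l \right)} = \frac{l}{6}$
$y = \frac{5}{3}$ ($y = \frac{1}{6} \cdot 10 = \frac{5}{3} \approx 1.6667$)
$N{\left(f \right)} = 1$ ($N{\left(f \right)} = \frac{2 f}{2 f} = 2 f \frac{1}{2 f} = 1$)
$I{\left(K \right)} = 1$
$I{\left(y \right)} - W{\left(o{\left(2 \right)} \right)} = 1 - -154 = 1 + 154 = 155$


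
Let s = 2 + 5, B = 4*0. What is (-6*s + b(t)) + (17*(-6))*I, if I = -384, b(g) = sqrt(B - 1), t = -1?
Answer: 39126 + I ≈ 39126.0 + 1.0*I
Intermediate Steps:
B = 0
b(g) = I (b(g) = sqrt(0 - 1) = sqrt(-1) = I)
s = 7
(-6*s + b(t)) + (17*(-6))*I = (-6*7 + I) + (17*(-6))*(-384) = (-42 + I) - 102*(-384) = (-42 + I) + 39168 = 39126 + I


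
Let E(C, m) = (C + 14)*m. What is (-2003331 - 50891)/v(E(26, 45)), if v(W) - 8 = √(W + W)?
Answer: -1027111/34 ≈ -30209.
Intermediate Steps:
E(C, m) = m*(14 + C) (E(C, m) = (14 + C)*m = m*(14 + C))
v(W) = 8 + √2*√W (v(W) = 8 + √(W + W) = 8 + √(2*W) = 8 + √2*√W)
(-2003331 - 50891)/v(E(26, 45)) = (-2003331 - 50891)/(8 + √2*√(45*(14 + 26))) = -2054222/(8 + √2*√(45*40)) = -2054222/(8 + √2*√1800) = -2054222/(8 + √2*(30*√2)) = -2054222/(8 + 60) = -2054222/68 = -2054222*1/68 = -1027111/34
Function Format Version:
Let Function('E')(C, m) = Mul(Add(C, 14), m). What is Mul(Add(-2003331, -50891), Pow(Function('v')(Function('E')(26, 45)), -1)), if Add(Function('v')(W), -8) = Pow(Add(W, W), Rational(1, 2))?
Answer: Rational(-1027111, 34) ≈ -30209.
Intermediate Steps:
Function('E')(C, m) = Mul(m, Add(14, C)) (Function('E')(C, m) = Mul(Add(14, C), m) = Mul(m, Add(14, C)))
Function('v')(W) = Add(8, Mul(Pow(2, Rational(1, 2)), Pow(W, Rational(1, 2)))) (Function('v')(W) = Add(8, Pow(Add(W, W), Rational(1, 2))) = Add(8, Pow(Mul(2, W), Rational(1, 2))) = Add(8, Mul(Pow(2, Rational(1, 2)), Pow(W, Rational(1, 2)))))
Mul(Add(-2003331, -50891), Pow(Function('v')(Function('E')(26, 45)), -1)) = Mul(Add(-2003331, -50891), Pow(Add(8, Mul(Pow(2, Rational(1, 2)), Pow(Mul(45, Add(14, 26)), Rational(1, 2)))), -1)) = Mul(-2054222, Pow(Add(8, Mul(Pow(2, Rational(1, 2)), Pow(Mul(45, 40), Rational(1, 2)))), -1)) = Mul(-2054222, Pow(Add(8, Mul(Pow(2, Rational(1, 2)), Pow(1800, Rational(1, 2)))), -1)) = Mul(-2054222, Pow(Add(8, Mul(Pow(2, Rational(1, 2)), Mul(30, Pow(2, Rational(1, 2))))), -1)) = Mul(-2054222, Pow(Add(8, 60), -1)) = Mul(-2054222, Pow(68, -1)) = Mul(-2054222, Rational(1, 68)) = Rational(-1027111, 34)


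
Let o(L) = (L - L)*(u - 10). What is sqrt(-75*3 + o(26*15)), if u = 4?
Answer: 15*I ≈ 15.0*I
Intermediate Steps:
o(L) = 0 (o(L) = (L - L)*(4 - 10) = 0*(-6) = 0)
sqrt(-75*3 + o(26*15)) = sqrt(-75*3 + 0) = sqrt(-225 + 0) = sqrt(-225) = 15*I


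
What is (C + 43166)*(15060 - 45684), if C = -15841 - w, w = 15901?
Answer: -349848576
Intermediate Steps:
C = -31742 (C = -15841 - 1*15901 = -15841 - 15901 = -31742)
(C + 43166)*(15060 - 45684) = (-31742 + 43166)*(15060 - 45684) = 11424*(-30624) = -349848576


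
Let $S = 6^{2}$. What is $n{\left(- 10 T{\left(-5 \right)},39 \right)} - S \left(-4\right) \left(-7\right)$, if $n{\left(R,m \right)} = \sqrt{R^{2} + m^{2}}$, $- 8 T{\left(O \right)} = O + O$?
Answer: $-1008 + \frac{\sqrt{6709}}{2} \approx -967.05$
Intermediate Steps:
$S = 36$
$T{\left(O \right)} = - \frac{O}{4}$ ($T{\left(O \right)} = - \frac{O + O}{8} = - \frac{2 O}{8} = - \frac{O}{4}$)
$n{\left(- 10 T{\left(-5 \right)},39 \right)} - S \left(-4\right) \left(-7\right) = \sqrt{\left(- 10 \left(\left(- \frac{1}{4}\right) \left(-5\right)\right)\right)^{2} + 39^{2}} - 36 \left(-4\right) \left(-7\right) = \sqrt{\left(\left(-10\right) \frac{5}{4}\right)^{2} + 1521} - \left(-144\right) \left(-7\right) = \sqrt{\left(- \frac{25}{2}\right)^{2} + 1521} - 1008 = \sqrt{\frac{625}{4} + 1521} - 1008 = \sqrt{\frac{6709}{4}} - 1008 = \frac{\sqrt{6709}}{2} - 1008 = -1008 + \frac{\sqrt{6709}}{2}$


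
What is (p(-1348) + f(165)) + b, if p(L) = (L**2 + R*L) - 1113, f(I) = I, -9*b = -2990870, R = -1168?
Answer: 33506450/9 ≈ 3.7229e+6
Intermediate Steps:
b = 2990870/9 (b = -1/9*(-2990870) = 2990870/9 ≈ 3.3232e+5)
p(L) = -1113 + L**2 - 1168*L (p(L) = (L**2 - 1168*L) - 1113 = -1113 + L**2 - 1168*L)
(p(-1348) + f(165)) + b = ((-1113 + (-1348)**2 - 1168*(-1348)) + 165) + 2990870/9 = ((-1113 + 1817104 + 1574464) + 165) + 2990870/9 = (3390455 + 165) + 2990870/9 = 3390620 + 2990870/9 = 33506450/9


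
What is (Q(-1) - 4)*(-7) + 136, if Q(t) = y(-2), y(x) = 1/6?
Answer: 977/6 ≈ 162.83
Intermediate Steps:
y(x) = ⅙
Q(t) = ⅙
(Q(-1) - 4)*(-7) + 136 = (⅙ - 4)*(-7) + 136 = -23/6*(-7) + 136 = 161/6 + 136 = 977/6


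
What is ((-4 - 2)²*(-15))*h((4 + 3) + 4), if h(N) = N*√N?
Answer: -5940*√11 ≈ -19701.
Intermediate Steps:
h(N) = N^(3/2)
((-4 - 2)²*(-15))*h((4 + 3) + 4) = ((-4 - 2)²*(-15))*((4 + 3) + 4)^(3/2) = ((-6)²*(-15))*(7 + 4)^(3/2) = (36*(-15))*11^(3/2) = -5940*√11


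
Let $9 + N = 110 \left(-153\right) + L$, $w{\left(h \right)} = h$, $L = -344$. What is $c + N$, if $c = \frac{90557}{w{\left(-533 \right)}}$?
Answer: $- \frac{9249096}{533} \approx -17353.0$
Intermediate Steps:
$c = - \frac{90557}{533}$ ($c = \frac{90557}{-533} = 90557 \left(- \frac{1}{533}\right) = - \frac{90557}{533} \approx -169.9$)
$N = -17183$ ($N = -9 + \left(110 \left(-153\right) - 344\right) = -9 - 17174 = -17183$)
$c + N = - \frac{90557}{533} - 17183 = - \frac{9249096}{533}$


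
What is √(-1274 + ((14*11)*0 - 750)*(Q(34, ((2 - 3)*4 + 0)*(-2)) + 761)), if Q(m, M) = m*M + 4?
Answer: 4*I*√48689 ≈ 882.62*I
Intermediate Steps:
Q(m, M) = 4 + M*m (Q(m, M) = M*m + 4 = 4 + M*m)
√(-1274 + ((14*11)*0 - 750)*(Q(34, ((2 - 3)*4 + 0)*(-2)) + 761)) = √(-1274 + ((14*11)*0 - 750)*((4 + (((2 - 3)*4 + 0)*(-2))*34) + 761)) = √(-1274 + (154*0 - 750)*((4 + ((-1*4 + 0)*(-2))*34) + 761)) = √(-1274 + (0 - 750)*((4 + ((-4 + 0)*(-2))*34) + 761)) = √(-1274 - 750*((4 - 4*(-2)*34) + 761)) = √(-1274 - 750*((4 + 8*34) + 761)) = √(-1274 - 750*((4 + 272) + 761)) = √(-1274 - 750*(276 + 761)) = √(-1274 - 750*1037) = √(-1274 - 777750) = √(-779024) = 4*I*√48689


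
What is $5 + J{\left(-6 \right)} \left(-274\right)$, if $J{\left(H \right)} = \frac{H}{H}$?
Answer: $-269$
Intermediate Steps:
$J{\left(H \right)} = 1$
$5 + J{\left(-6 \right)} \left(-274\right) = 5 + 1 \left(-274\right) = 5 - 274 = -269$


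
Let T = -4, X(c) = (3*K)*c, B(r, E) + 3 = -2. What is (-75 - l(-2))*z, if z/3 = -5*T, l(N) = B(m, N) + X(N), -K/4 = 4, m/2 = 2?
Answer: -9960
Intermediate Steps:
m = 4 (m = 2*2 = 4)
K = -16 (K = -4*4 = -16)
B(r, E) = -5 (B(r, E) = -3 - 2 = -5)
X(c) = -48*c (X(c) = (3*(-16))*c = -48*c)
l(N) = -5 - 48*N
z = 60 (z = 3*(-5*(-4)) = 3*20 = 60)
(-75 - l(-2))*z = (-75 - (-5 - 48*(-2)))*60 = (-75 - (-5 + 96))*60 = (-75 - 1*91)*60 = (-75 - 91)*60 = -166*60 = -9960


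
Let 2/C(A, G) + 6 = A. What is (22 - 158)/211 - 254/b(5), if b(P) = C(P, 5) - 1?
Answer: 53186/633 ≈ 84.022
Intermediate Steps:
C(A, G) = 2/(-6 + A)
b(P) = -1 + 2/(-6 + P) (b(P) = 2/(-6 + P) - 1 = -1 + 2/(-6 + P))
(22 - 158)/211 - 254/b(5) = (22 - 158)/211 - 254*(-6 + 5)/(8 - 1*5) = -136*1/211 - 254*(-1/(8 - 5)) = -136/211 - 254/((-1*3)) = -136/211 - 254/(-3) = -136/211 - 254*(-⅓) = -136/211 + 254/3 = 53186/633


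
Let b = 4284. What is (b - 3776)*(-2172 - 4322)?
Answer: -3298952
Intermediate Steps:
(b - 3776)*(-2172 - 4322) = (4284 - 3776)*(-2172 - 4322) = 508*(-6494) = -3298952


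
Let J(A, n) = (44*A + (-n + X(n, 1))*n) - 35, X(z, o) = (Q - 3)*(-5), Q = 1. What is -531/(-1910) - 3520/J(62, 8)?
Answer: -5284721/5174190 ≈ -1.0214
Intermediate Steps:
X(z, o) = 10 (X(z, o) = (1 - 3)*(-5) = -2*(-5) = 10)
J(A, n) = -35 + 44*A + n*(10 - n) (J(A, n) = (44*A + (-n + 10)*n) - 35 = (44*A + (10 - n)*n) - 35 = (44*A + n*(10 - n)) - 35 = -35 + 44*A + n*(10 - n))
-531/(-1910) - 3520/J(62, 8) = -531/(-1910) - 3520/(-35 - 1*8² + 10*8 + 44*62) = -531*(-1/1910) - 3520/(-35 - 1*64 + 80 + 2728) = 531/1910 - 3520/(-35 - 64 + 80 + 2728) = 531/1910 - 3520/2709 = -5284721/5174190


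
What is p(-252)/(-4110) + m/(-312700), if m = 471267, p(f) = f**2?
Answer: -726486939/42839900 ≈ -16.958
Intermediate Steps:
p(-252)/(-4110) + m/(-312700) = (-252)**2/(-4110) + 471267/(-312700) = 63504*(-1/4110) + 471267*(-1/312700) = -10584/685 - 471267/312700 = -726486939/42839900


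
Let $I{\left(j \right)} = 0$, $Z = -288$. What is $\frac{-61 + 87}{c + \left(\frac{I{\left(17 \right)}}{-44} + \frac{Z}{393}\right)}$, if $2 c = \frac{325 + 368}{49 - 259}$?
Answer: $- \frac{68120}{6243} \approx -10.911$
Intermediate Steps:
$c = - \frac{33}{20}$ ($c = \frac{\left(325 + 368\right) \frac{1}{49 - 259}}{2} = \frac{693 \frac{1}{-210}}{2} = \frac{693 \left(- \frac{1}{210}\right)}{2} = \frac{1}{2} \left(- \frac{33}{10}\right) = - \frac{33}{20} \approx -1.65$)
$\frac{-61 + 87}{c + \left(\frac{I{\left(17 \right)}}{-44} + \frac{Z}{393}\right)} = \frac{-61 + 87}{- \frac{33}{20} + \left(\frac{0}{-44} - \frac{288}{393}\right)} = \frac{26}{- \frac{33}{20} + \left(0 \left(- \frac{1}{44}\right) - \frac{96}{131}\right)} = \frac{26}{- \frac{33}{20} + \left(0 - \frac{96}{131}\right)} = \frac{26}{- \frac{33}{20} - \frac{96}{131}} = \frac{26}{- \frac{6243}{2620}} = 26 \left(- \frac{2620}{6243}\right) = - \frac{68120}{6243}$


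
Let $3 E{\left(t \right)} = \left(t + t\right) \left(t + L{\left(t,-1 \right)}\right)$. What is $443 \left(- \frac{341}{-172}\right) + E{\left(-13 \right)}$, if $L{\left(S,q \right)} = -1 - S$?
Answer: $\frac{457661}{516} \approx 886.94$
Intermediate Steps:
$E{\left(t \right)} = - \frac{2 t}{3}$ ($E{\left(t \right)} = \frac{\left(t + t\right) \left(t - \left(1 + t\right)\right)}{3} = \frac{2 t \left(-1\right)}{3} = \frac{\left(-2\right) t}{3} = - \frac{2 t}{3}$)
$443 \left(- \frac{341}{-172}\right) + E{\left(-13 \right)} = 443 \left(- \frac{341}{-172}\right) - - \frac{26}{3} = 443 \left(\left(-341\right) \left(- \frac{1}{172}\right)\right) + \frac{26}{3} = 443 \cdot \frac{341}{172} + \frac{26}{3} = \frac{151063}{172} + \frac{26}{3} = \frac{457661}{516}$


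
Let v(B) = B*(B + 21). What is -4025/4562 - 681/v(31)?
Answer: -4797511/3676972 ≈ -1.3047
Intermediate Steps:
v(B) = B*(21 + B)
-4025/4562 - 681/v(31) = -4025/4562 - 681*1/(31*(21 + 31)) = -4025*1/4562 - 681/(31*52) = -4025/4562 - 681/1612 = -4797511/3676972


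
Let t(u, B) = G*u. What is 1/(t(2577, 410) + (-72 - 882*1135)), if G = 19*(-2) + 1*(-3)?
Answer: -1/1106799 ≈ -9.0351e-7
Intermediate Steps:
G = -41 (G = -38 - 3 = -41)
t(u, B) = -41*u
1/(t(2577, 410) + (-72 - 882*1135)) = 1/(-41*2577 + (-72 - 882*1135)) = 1/(-105657 + (-72 - 1001070)) = 1/(-105657 - 1001142) = 1/(-1106799) = -1/1106799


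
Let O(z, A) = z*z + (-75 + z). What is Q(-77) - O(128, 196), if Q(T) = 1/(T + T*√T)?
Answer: (-16437*√77 + 1265650*I/77)/(√77 - I) ≈ -16437.0 + 0.001461*I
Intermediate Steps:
O(z, A) = -75 + z + z² (O(z, A) = z² + (-75 + z) = -75 + z + z²)
Q(T) = 1/(T + T^(3/2))
Q(-77) - O(128, 196) = 1/(-77 + (-77)^(3/2)) - (-75 + 128 + 128²) = 1/(-77 - 77*I*√77) - (-75 + 128 + 16384) = 1/(-77 - 77*I*√77) - 1*16437 = 1/(-77 - 77*I*√77) - 16437 = -16437 + 1/(-77 - 77*I*√77)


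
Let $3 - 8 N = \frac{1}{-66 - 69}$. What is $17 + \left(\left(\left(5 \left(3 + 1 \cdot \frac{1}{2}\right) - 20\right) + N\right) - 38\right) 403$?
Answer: $- \frac{8722621}{540} \approx -16153.0$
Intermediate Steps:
$N = \frac{203}{540}$ ($N = \frac{3}{8} - \frac{1}{8 \left(-66 - 69\right)} = \frac{3}{8} - \frac{1}{8 \left(-135\right)} = \frac{3}{8} - - \frac{1}{1080} = \frac{3}{8} + \frac{1}{1080} = \frac{203}{540} \approx 0.37593$)
$17 + \left(\left(\left(5 \left(3 + 1 \cdot \frac{1}{2}\right) - 20\right) + N\right) - 38\right) 403 = 17 + \left(\left(\left(5 \left(3 + 1 \cdot \frac{1}{2}\right) - 20\right) + \frac{203}{540}\right) - 38\right) 403 = 17 + \left(\left(\left(5 \left(3 + \frac{1}{2}\right) - 20\right) + \frac{203}{540}\right) - 38\right) 403 = 17 + \left(\left(\left(5 \cdot \frac{7}{2} - 20\right) + \frac{203}{540}\right) - 38\right) 403 = 17 + \left(\left(\left(\frac{35}{2} - 20\right) + \frac{203}{540}\right) - 38\right) 403 = 17 + \left(\left(- \frac{5}{2} + \frac{203}{540}\right) - 38\right) 403 = 17 + \left(- \frac{1147}{540} - 38\right) 403 = 17 - \frac{8731801}{540} = - \frac{8722621}{540}$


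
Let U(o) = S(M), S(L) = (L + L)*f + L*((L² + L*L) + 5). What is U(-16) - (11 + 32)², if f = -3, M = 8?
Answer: -833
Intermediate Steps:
S(L) = -6*L + L*(5 + 2*L²) (S(L) = (L + L)*(-3) + L*((L² + L*L) + 5) = (2*L)*(-3) + L*((L² + L²) + 5) = -6*L + L*(2*L² + 5) = -6*L + L*(5 + 2*L²))
U(o) = 1016 (U(o) = -1*8 + 2*8³ = -8 + 2*512 = -8 + 1024 = 1016)
U(-16) - (11 + 32)² = 1016 - (11 + 32)² = 1016 - 1*43² = 1016 - 1*1849 = 1016 - 1849 = -833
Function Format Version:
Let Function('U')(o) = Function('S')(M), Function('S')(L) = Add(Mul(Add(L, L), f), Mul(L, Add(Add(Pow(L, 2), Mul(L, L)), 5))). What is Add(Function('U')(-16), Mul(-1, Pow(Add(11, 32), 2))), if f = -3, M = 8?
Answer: -833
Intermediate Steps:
Function('S')(L) = Add(Mul(-6, L), Mul(L, Add(5, Mul(2, Pow(L, 2))))) (Function('S')(L) = Add(Mul(Add(L, L), -3), Mul(L, Add(Add(Pow(L, 2), Mul(L, L)), 5))) = Add(Mul(Mul(2, L), -3), Mul(L, Add(Add(Pow(L, 2), Pow(L, 2)), 5))) = Add(Mul(-6, L), Mul(L, Add(Mul(2, Pow(L, 2)), 5))) = Add(Mul(-6, L), Mul(L, Add(5, Mul(2, Pow(L, 2))))))
Function('U')(o) = 1016 (Function('U')(o) = Add(Mul(-1, 8), Mul(2, Pow(8, 3))) = Add(-8, Mul(2, 512)) = Add(-8, 1024) = 1016)
Add(Function('U')(-16), Mul(-1, Pow(Add(11, 32), 2))) = Add(1016, Mul(-1, Pow(Add(11, 32), 2))) = Add(1016, Mul(-1, Pow(43, 2))) = Add(1016, Mul(-1, 1849)) = Add(1016, -1849) = -833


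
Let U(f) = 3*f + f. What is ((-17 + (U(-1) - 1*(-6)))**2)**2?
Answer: 50625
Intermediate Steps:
U(f) = 4*f
((-17 + (U(-1) - 1*(-6)))**2)**2 = ((-17 + (4*(-1) - 1*(-6)))**2)**2 = ((-17 + (-4 + 6))**2)**2 = ((-17 + 2)**2)**2 = ((-15)**2)**2 = 225**2 = 50625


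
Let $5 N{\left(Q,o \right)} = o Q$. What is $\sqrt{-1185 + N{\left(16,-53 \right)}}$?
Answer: $\frac{i \sqrt{33865}}{5} \approx 36.805 i$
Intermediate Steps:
$N{\left(Q,o \right)} = \frac{Q o}{5}$ ($N{\left(Q,o \right)} = \frac{o Q}{5} = \frac{Q o}{5}$)
$\sqrt{-1185 + N{\left(16,-53 \right)}} = \sqrt{-1185 + \frac{1}{5} \cdot 16 \left(-53\right)} = \sqrt{-1185 - \frac{848}{5}} = \sqrt{- \frac{6773}{5}} = \frac{i \sqrt{33865}}{5}$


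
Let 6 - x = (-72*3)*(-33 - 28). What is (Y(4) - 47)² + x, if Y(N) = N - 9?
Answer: -10466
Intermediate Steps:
Y(N) = -9 + N
x = -13170 (x = 6 - (-72*3)*(-33 - 28) = 6 - (-216)*(-61) = 6 - 1*13176 = 6 - 13176 = -13170)
(Y(4) - 47)² + x = ((-9 + 4) - 47)² - 13170 = (-5 - 47)² - 13170 = (-52)² - 13170 = 2704 - 13170 = -10466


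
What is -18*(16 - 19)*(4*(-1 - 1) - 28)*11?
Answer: -21384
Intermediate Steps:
-18*(16 - 19)*(4*(-1 - 1) - 28)*11 = -(-54)*(4*(-2) - 28)*11 = -(-54)*(-8 - 28)*11 = -(-54)*(-36)*11 = -18*108*11 = -1944*11 = -21384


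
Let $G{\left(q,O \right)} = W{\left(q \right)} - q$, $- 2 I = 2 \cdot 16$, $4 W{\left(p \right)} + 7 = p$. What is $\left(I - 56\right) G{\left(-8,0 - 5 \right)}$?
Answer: $-306$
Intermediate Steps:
$W{\left(p \right)} = - \frac{7}{4} + \frac{p}{4}$
$I = -16$ ($I = - \frac{2 \cdot 16}{2} = \left(- \frac{1}{2}\right) 32 = -16$)
$G{\left(q,O \right)} = - \frac{7}{4} - \frac{3 q}{4}$ ($G{\left(q,O \right)} = \left(- \frac{7}{4} + \frac{q}{4}\right) - q = - \frac{7}{4} - \frac{3 q}{4}$)
$\left(I - 56\right) G{\left(-8,0 - 5 \right)} = \left(-16 - 56\right) \left(- \frac{7}{4} - -6\right) = - 72 \left(- \frac{7}{4} + 6\right) = \left(-72\right) \frac{17}{4} = -306$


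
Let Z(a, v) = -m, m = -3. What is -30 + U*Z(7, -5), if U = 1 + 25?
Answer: 48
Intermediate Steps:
Z(a, v) = 3 (Z(a, v) = -1*(-3) = 3)
U = 26
-30 + U*Z(7, -5) = -30 + 26*3 = -30 + 78 = 48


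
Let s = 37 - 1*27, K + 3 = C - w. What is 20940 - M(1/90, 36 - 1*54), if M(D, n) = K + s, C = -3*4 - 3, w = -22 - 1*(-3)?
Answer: 20929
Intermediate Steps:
w = -19 (w = -22 + 3 = -19)
C = -15 (C = -12 - 3 = -15)
K = 1 (K = -3 + (-15 - 1*(-19)) = -3 + (-15 + 19) = -3 + 4 = 1)
s = 10 (s = 37 - 27 = 10)
M(D, n) = 11 (M(D, n) = 1 + 10 = 11)
20940 - M(1/90, 36 - 1*54) = 20940 - 1*11 = 20940 - 11 = 20929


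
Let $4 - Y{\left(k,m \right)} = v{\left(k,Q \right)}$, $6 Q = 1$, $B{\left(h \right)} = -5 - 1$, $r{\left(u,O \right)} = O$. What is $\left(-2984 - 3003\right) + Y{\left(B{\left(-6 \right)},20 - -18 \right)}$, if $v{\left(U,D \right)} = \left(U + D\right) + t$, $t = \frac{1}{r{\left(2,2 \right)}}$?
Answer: $- \frac{17933}{3} \approx -5977.7$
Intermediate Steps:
$B{\left(h \right)} = -6$
$Q = \frac{1}{6}$ ($Q = \frac{1}{6} \cdot 1 = \frac{1}{6} \approx 0.16667$)
$t = \frac{1}{2} \approx 0.5$
$v{\left(U,D \right)} = \frac{1}{2} + D + U$ ($v{\left(U,D \right)} = \left(U + D\right) + \frac{1}{2} = \left(D + U\right) + \frac{1}{2} = \frac{1}{2} + D + U$)
$Y{\left(k,m \right)} = \frac{10}{3} - k$ ($Y{\left(k,m \right)} = 4 - \left(\frac{1}{2} + \frac{1}{6} + k\right) = 4 - \left(\frac{2}{3} + k\right) = \frac{10}{3} - k$)
$\left(-2984 - 3003\right) + Y{\left(B{\left(-6 \right)},20 - -18 \right)} = \left(-2984 - 3003\right) + \left(\frac{10}{3} - -6\right) = -5987 + \left(\frac{10}{3} + 6\right) = -5987 + \frac{28}{3} = - \frac{17933}{3}$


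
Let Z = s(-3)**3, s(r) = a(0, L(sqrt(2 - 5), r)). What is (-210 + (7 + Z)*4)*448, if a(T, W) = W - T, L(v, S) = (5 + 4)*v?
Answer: -81536 - 3919104*I*sqrt(3) ≈ -81536.0 - 6.7881e+6*I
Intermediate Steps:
L(v, S) = 9*v
s(r) = 9*I*sqrt(3) (s(r) = 9*sqrt(2 - 5) - 1*0 = 9*sqrt(-3) + 0 = 9*(I*sqrt(3)) + 0 = 9*I*sqrt(3) + 0 = 9*I*sqrt(3))
Z = -2187*I*sqrt(3) (Z = (9*I*sqrt(3))**3 = -2187*I*sqrt(3) ≈ -3788.0*I)
(-210 + (7 + Z)*4)*448 = (-210 + (7 - 2187*I*sqrt(3))*4)*448 = (-210 + (28 - 8748*I*sqrt(3)))*448 = (-182 - 8748*I*sqrt(3))*448 = -81536 - 3919104*I*sqrt(3)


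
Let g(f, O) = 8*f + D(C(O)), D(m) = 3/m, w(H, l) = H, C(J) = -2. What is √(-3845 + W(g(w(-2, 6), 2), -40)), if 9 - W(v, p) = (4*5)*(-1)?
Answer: 6*I*√106 ≈ 61.774*I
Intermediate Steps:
g(f, O) = -3/2 + 8*f (g(f, O) = 8*f + 3/(-2) = 8*f + 3*(-½) = 8*f - 3/2 = -3/2 + 8*f)
W(v, p) = 29 (W(v, p) = 9 - 4*5*(-1) = 9 - 20*(-1) = 9 - 1*(-20) = 9 + 20 = 29)
√(-3845 + W(g(w(-2, 6), 2), -40)) = √(-3845 + 29) = √(-3816) = 6*I*√106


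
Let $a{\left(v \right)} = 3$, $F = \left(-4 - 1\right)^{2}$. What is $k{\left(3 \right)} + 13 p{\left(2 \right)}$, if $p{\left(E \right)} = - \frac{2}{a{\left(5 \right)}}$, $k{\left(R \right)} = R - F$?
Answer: $- \frac{92}{3} \approx -30.667$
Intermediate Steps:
$F = 25$ ($F = \left(-5\right)^{2} = 25$)
$k{\left(R \right)} = -25 + R$ ($k{\left(R \right)} = R - 25 = -25 + R$)
$p{\left(E \right)} = - \frac{2}{3}$
$k{\left(3 \right)} + 13 p{\left(2 \right)} = \left(-25 + 3\right) + 13 \left(- \frac{2}{3}\right) = -22 - \frac{26}{3} = - \frac{92}{3}$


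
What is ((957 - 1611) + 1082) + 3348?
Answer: 3776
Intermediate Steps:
((957 - 1611) + 1082) + 3348 = (-654 + 1082) + 3348 = 428 + 3348 = 3776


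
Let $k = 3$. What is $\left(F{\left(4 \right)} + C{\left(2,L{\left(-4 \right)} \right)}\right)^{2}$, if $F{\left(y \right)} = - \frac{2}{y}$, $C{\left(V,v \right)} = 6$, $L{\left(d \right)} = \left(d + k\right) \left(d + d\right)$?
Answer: $\frac{121}{4} \approx 30.25$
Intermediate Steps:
$L{\left(d \right)} = 2 d \left(3 + d\right)$ ($L{\left(d \right)} = \left(d + 3\right) \left(d + d\right) = \left(3 + d\right) 2 d = 2 d \left(3 + d\right)$)
$\left(F{\left(4 \right)} + C{\left(2,L{\left(-4 \right)} \right)}\right)^{2} = \left(- \frac{2}{4} + 6\right)^{2} = \left(\left(-2\right) \frac{1}{4} + 6\right)^{2} = \left(- \frac{1}{2} + 6\right)^{2} = \left(\frac{11}{2}\right)^{2} = \frac{121}{4}$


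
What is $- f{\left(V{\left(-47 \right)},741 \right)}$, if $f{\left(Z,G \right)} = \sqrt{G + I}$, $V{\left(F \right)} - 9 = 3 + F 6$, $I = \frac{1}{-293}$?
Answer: $- \frac{2 \sqrt{15903454}}{293} \approx -27.221$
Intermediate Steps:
$I = - \frac{1}{293} \approx -0.003413$
$V{\left(F \right)} = 12 + 6 F$ ($V{\left(F \right)} = 9 + \left(3 + F 6\right) = 9 + \left(3 + 6 F\right) = 12 + 6 F$)
$f{\left(Z,G \right)} = \sqrt{- \frac{1}{293} + G}$ ($f{\left(Z,G \right)} = \sqrt{G - \frac{1}{293}} = \sqrt{- \frac{1}{293} + G}$)
$- f{\left(V{\left(-47 \right)},741 \right)} = - \frac{\sqrt{-293 + 85849 \cdot 741}}{293} = - \frac{\sqrt{-293 + 63614109}}{293} = - \frac{\sqrt{63613816}}{293} = - \frac{2 \sqrt{15903454}}{293}$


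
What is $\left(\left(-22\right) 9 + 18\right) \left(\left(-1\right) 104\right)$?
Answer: $18720$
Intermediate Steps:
$\left(\left(-22\right) 9 + 18\right) \left(\left(-1\right) 104\right) = \left(-198 + 18\right) \left(-104\right) = \left(-180\right) \left(-104\right) = 18720$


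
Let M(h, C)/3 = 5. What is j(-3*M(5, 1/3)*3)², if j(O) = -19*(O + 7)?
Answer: 5914624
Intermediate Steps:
M(h, C) = 15 (M(h, C) = 3*5 = 15)
j(O) = -133 - 19*O (j(O) = -19*(7 + O) = -133 - 19*O)
j(-3*M(5, 1/3)*3)² = (-133 - 19*(-3*15)*3)² = (-133 - (-855)*3)² = (-133 - 19*(-135))² = (-133 + 2565)² = 2432² = 5914624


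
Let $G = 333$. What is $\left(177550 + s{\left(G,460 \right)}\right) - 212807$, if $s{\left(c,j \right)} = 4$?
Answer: $-35253$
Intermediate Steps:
$\left(177550 + s{\left(G,460 \right)}\right) - 212807 = \left(177550 + 4\right) - 212807 = 177554 - 212807 = -35253$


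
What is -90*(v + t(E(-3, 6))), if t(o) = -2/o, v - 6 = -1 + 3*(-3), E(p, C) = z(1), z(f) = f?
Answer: 540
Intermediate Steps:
E(p, C) = 1
v = -4 (v = 6 + (-1 + 3*(-3)) = 6 + (-1 - 9) = 6 - 10 = -4)
-90*(v + t(E(-3, 6))) = -90*(-4 - 2/1) = -90*(-4 - 2*1) = -90*(-4 - 2) = -90*(-6) = 540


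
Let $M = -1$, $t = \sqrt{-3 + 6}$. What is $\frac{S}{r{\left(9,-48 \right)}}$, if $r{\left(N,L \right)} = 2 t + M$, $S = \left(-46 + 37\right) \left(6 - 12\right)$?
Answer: $\frac{54}{11} + \frac{108 \sqrt{3}}{11} \approx 21.915$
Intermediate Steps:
$t = \sqrt{3} \approx 1.732$
$S = 54$ ($S = - 9 \left(6 - 12\right) = \left(-9\right) \left(-6\right) = 54$)
$r{\left(N,L \right)} = -1 + 2 \sqrt{3}$ ($r{\left(N,L \right)} = 2 \sqrt{3} - 1 = -1 + 2 \sqrt{3}$)
$\frac{S}{r{\left(9,-48 \right)}} = \frac{54}{-1 + 2 \sqrt{3}}$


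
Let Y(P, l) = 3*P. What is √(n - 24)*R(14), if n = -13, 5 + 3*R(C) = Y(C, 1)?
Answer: 37*I*√37/3 ≈ 75.021*I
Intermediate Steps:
R(C) = -5/3 + C (R(C) = -5/3 + (3*C)/3 = -5/3 + C)
√(n - 24)*R(14) = √(-13 - 24)*(-5/3 + 14) = √(-37)*(37/3) = (I*√37)*(37/3) = 37*I*√37/3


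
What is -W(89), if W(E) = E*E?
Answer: -7921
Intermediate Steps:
W(E) = E²
-W(89) = -1*89² = -1*7921 = -7921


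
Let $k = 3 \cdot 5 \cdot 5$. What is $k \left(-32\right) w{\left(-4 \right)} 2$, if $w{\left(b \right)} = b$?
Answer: $19200$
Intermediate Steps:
$k = 75$ ($k = 15 \cdot 5 = 75$)
$k \left(-32\right) w{\left(-4 \right)} 2 = 75 \left(-32\right) \left(\left(-4\right) 2\right) = \left(-2400\right) \left(-8\right) = 19200$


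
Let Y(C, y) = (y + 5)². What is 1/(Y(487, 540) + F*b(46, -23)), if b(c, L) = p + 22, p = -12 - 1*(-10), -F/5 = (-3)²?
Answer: 1/296125 ≈ 3.3770e-6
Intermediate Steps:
F = -45 (F = -5*(-3)² = -5*9 = -45)
Y(C, y) = (5 + y)²
p = -2 (p = -12 + 10 = -2)
b(c, L) = 20 (b(c, L) = -2 + 22 = 20)
1/(Y(487, 540) + F*b(46, -23)) = 1/((5 + 540)² - 45*20) = 1/(545² - 900) = 1/(297025 - 900) = 1/296125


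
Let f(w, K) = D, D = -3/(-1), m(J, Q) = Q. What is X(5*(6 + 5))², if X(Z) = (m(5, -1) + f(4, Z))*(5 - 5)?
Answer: 0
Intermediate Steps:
D = 3 (D = -3*(-1) = 3)
f(w, K) = 3
X(Z) = 0 (X(Z) = (-1 + 3)*(5 - 5) = 2*0 = 0)
X(5*(6 + 5))² = 0² = 0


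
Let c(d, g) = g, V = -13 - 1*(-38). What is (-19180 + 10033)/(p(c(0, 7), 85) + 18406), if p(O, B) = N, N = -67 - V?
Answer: -9147/18314 ≈ -0.49945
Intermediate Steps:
V = 25 (V = -13 + 38 = 25)
N = -92 (N = -67 - 1*25 = -67 - 25 = -92)
p(O, B) = -92
(-19180 + 10033)/(p(c(0, 7), 85) + 18406) = (-19180 + 10033)/(-92 + 18406) = -9147/18314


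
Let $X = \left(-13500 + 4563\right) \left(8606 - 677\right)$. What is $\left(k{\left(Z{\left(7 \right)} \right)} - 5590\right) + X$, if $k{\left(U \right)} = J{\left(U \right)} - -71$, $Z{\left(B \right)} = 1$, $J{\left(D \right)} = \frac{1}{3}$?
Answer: $- \frac{212600975}{3} \approx -7.0867 \cdot 10^{7}$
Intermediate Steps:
$J{\left(D \right)} = \frac{1}{3}$
$k{\left(U \right)} = \frac{214}{3}$ ($k{\left(U \right)} = \frac{1}{3} - -71 = \frac{1}{3} + 71 = \frac{214}{3}$)
$X = -70861473$ ($X = \left(-8937\right) 7929 = -70861473$)
$\left(k{\left(Z{\left(7 \right)} \right)} - 5590\right) + X = \left(\frac{214}{3} - 5590\right) - 70861473 = - \frac{16556}{3} - 70861473 = - \frac{212600975}{3}$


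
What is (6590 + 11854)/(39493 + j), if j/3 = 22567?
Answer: 9222/53597 ≈ 0.17206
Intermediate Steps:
j = 67701 (j = 3*22567 = 67701)
(6590 + 11854)/(39493 + j) = (6590 + 11854)/(39493 + 67701) = 18444/107194 = 18444*(1/107194) = 9222/53597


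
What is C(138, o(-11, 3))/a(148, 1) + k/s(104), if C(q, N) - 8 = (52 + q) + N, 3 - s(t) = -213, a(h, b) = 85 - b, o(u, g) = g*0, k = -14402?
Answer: -48625/756 ≈ -64.319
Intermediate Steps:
o(u, g) = 0
s(t) = 216 (s(t) = 3 - 1*(-213) = 3 + 213 = 216)
C(q, N) = 60 + N + q (C(q, N) = 8 + ((52 + q) + N) = 8 + (52 + N + q) = 60 + N + q)
C(138, o(-11, 3))/a(148, 1) + k/s(104) = (60 + 0 + 138)/(85 - 1*1) - 14402/216 = 198/(85 - 1) - 14402*1/216 = 198/84 - 7201/108 = 198*(1/84) - 7201/108 = 33/14 - 7201/108 = -48625/756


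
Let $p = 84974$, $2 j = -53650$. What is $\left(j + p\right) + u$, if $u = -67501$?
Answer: $-9352$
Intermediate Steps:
$j = -26825$ ($j = \frac{1}{2} \left(-53650\right) = -26825$)
$\left(j + p\right) + u = \left(-26825 + 84974\right) - 67501 = 58149 - 67501 = -9352$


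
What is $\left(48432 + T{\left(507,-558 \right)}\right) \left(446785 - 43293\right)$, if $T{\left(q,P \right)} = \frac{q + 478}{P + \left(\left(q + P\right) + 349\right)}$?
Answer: $\frac{254025147091}{13} \approx 1.954 \cdot 10^{10}$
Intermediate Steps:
$T{\left(q,P \right)} = \frac{478 + q}{349 + q + 2 P}$ ($T{\left(q,P \right)} = \frac{478 + q}{P + \left(\left(P + q\right) + 349\right)} = \frac{478 + q}{P + \left(349 + P + q\right)} = \frac{478 + q}{349 + q + 2 P}$)
$\left(48432 + T{\left(507,-558 \right)}\right) \left(446785 - 43293\right) = \left(48432 + \frac{478 + 507}{349 + 507 + 2 \left(-558\right)}\right) \left(446785 - 43293\right) = \left(48432 + \frac{1}{349 + 507 - 1116} \cdot 985\right) 403492 = \left(48432 + \frac{1}{-260} \cdot 985\right) 403492 = \left(48432 - \frac{197}{52}\right) 403492 = \frac{2518267}{52} \cdot 403492 = \frac{254025147091}{13}$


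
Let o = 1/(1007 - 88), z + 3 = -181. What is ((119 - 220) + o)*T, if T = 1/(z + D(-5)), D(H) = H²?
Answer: 92818/146121 ≈ 0.63521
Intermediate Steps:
z = -184 (z = -3 - 181 = -184)
o = 1/919 ≈ 0.0010881
T = -1/159 (T = 1/(-184 + (-5)²) = 1/(-184 + 25) = 1/(-159) = -1/159 ≈ -0.0062893)
((119 - 220) + o)*T = ((119 - 220) + 1/919)*(-1/159) = (-101 + 1/919)*(-1/159) = -92818/919*(-1/159) = 92818/146121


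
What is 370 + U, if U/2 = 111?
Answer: 592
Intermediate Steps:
U = 222 (U = 2*111 = 222)
370 + U = 370 + 222 = 592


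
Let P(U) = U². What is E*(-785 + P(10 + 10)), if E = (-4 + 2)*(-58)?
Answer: -44660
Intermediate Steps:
E = 116 (E = -2*(-58) = 116)
E*(-785 + P(10 + 10)) = 116*(-785 + (10 + 10)²) = 116*(-785 + 20²) = 116*(-785 + 400) = 116*(-385) = -44660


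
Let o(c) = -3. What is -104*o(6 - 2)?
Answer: 312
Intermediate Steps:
-104*o(6 - 2) = -104*(-3) = 312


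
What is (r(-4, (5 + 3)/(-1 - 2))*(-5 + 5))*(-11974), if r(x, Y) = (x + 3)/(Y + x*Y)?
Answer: 0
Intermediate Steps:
r(x, Y) = (3 + x)/(Y + Y*x)
(r(-4, (5 + 3)/(-1 - 2))*(-5 + 5))*(-11974) = (((3 - 4)/((((5 + 3)/(-1 - 2)))*(1 - 4)))*(-5 + 5))*(-11974) = ((-1/((8/(-3))*(-3)))*0)*(-11974) = ((-1/3*(-1)/(8*(-1/3)))*0)*(-11974) = ((-1/3*(-1)/(-8/3))*0)*(-11974) = (-3/8*(-1/3)*(-1)*0)*(-11974) = -1/8*0*(-11974) = 0*(-11974) = 0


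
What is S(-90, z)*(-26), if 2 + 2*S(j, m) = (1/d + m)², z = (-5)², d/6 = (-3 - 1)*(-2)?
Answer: -18691309/2304 ≈ -8112.5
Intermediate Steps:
d = 48 (d = 6*((-3 - 1)*(-2)) = 6*(-4*(-2)) = 6*8 = 48)
z = 25
S(j, m) = -1 + (1/48 + m)²/2
S(-90, z)*(-26) = (-1 + (1 + 48*25)²/4608)*(-26) = (-1 + (1 + 1200)²/4608)*(-26) = (-1 + (1/4608)*1201²)*(-26) = (-1 + (1/4608)*1442401)*(-26) = (-1 + 1442401/4608)*(-26) = (1437793/4608)*(-26) = -18691309/2304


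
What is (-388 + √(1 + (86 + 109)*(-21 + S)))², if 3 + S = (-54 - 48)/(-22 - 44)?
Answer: (4268 - I*√529694)²/121 ≈ 1.4617e+5 - 51343.0*I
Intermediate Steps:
S = -16/11 (S = -3 + (-54 - 48)/(-22 - 44) = -3 - 102/(-66) = -3 - 102*(-1/66) = -3 + 17/11 = -16/11 ≈ -1.4545)
(-388 + √(1 + (86 + 109)*(-21 + S)))² = (-388 + √(1 + (86 + 109)*(-21 - 16/11)))² = (-388 + √(1 + 195*(-247/11)))² = (-388 + √(1 - 48165/11))² = (-388 + √(-48154/11))² = (-388 + I*√529694/11)²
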